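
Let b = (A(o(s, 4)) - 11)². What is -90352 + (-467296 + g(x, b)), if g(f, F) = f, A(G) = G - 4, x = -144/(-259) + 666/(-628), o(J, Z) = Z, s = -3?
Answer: -45351322279/81326 ≈ -5.5765e+5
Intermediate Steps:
x = -41031/81326 (x = -144*(-1/259) + 666*(-1/628) = 144/259 - 333/314 = -41031/81326 ≈ -0.50453)
A(G) = -4 + G
b = 121 (b = ((-4 + 4) - 11)² = (0 - 11)² = (-11)² = 121)
-90352 + (-467296 + g(x, b)) = -90352 + (-467296 - 41031/81326) = -90352 - 38003355527/81326 = -45351322279/81326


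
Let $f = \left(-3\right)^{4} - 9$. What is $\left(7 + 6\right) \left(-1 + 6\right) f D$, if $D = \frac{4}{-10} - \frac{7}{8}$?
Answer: $-5967$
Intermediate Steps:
$f = 72$ ($f = 81 - 9 = 72$)
$D = - \frac{51}{40}$ ($D = 4 \left(- \frac{1}{10}\right) - \frac{7}{8} = - \frac{2}{5} - \frac{7}{8} = - \frac{51}{40} \approx -1.275$)
$\left(7 + 6\right) \left(-1 + 6\right) f D = \left(7 + 6\right) \left(-1 + 6\right) 72 \left(- \frac{51}{40}\right) = 13 \cdot 5 \cdot 72 \left(- \frac{51}{40}\right) = 65 \cdot 72 \left(- \frac{51}{40}\right) = 4680 \left(- \frac{51}{40}\right) = -5967$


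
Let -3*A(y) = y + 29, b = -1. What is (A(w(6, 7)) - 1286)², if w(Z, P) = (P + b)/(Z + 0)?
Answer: 1679616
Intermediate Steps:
w(Z, P) = (-1 + P)/Z (w(Z, P) = (P - 1)/(Z + 0) = (-1 + P)/Z)
A(y) = -29/3 - y/3 (A(y) = -(y + 29)/3 = -(29 + y)/3 = -29/3 - y/3)
(A(w(6, 7)) - 1286)² = ((-29/3 - (-1 + 7)/(3*6)) - 1286)² = ((-29/3 - 6/18) - 1286)² = ((-29/3 - ⅓*1) - 1286)² = ((-29/3 - ⅓) - 1286)² = (-10 - 1286)² = (-1296)² = 1679616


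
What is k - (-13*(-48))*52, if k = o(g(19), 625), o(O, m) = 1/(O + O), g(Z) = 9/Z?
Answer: -584045/18 ≈ -32447.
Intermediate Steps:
o(O, m) = 1/(2*O)
k = 19/18 (k = 1/(2*((9/19))) = 1/(2*((9*(1/19)))) = 1/(2*(9/19)) = (1/2)*(19/9) = 19/18 ≈ 1.0556)
k - (-13*(-48))*52 = 19/18 - (-13*(-48))*52 = 19/18 - 624*52 = 19/18 - 1*32448 = 19/18 - 32448 = -584045/18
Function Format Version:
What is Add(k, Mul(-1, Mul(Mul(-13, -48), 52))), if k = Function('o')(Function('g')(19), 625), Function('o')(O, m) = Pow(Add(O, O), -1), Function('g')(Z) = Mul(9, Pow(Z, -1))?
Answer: Rational(-584045, 18) ≈ -32447.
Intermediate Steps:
Function('o')(O, m) = Mul(Rational(1, 2), Pow(O, -1)) (Function('o')(O, m) = Pow(Mul(2, O), -1) = Mul(Rational(1, 2), Pow(O, -1)))
k = Rational(19, 18) (k = Mul(Rational(1, 2), Pow(Mul(9, Pow(19, -1)), -1)) = Mul(Rational(1, 2), Pow(Mul(9, Rational(1, 19)), -1)) = Mul(Rational(1, 2), Pow(Rational(9, 19), -1)) = Mul(Rational(1, 2), Rational(19, 9)) = Rational(19, 18) ≈ 1.0556)
Add(k, Mul(-1, Mul(Mul(-13, -48), 52))) = Add(Rational(19, 18), Mul(-1, Mul(Mul(-13, -48), 52))) = Add(Rational(19, 18), Mul(-1, Mul(624, 52))) = Add(Rational(19, 18), Mul(-1, 32448)) = Add(Rational(19, 18), -32448) = Rational(-584045, 18)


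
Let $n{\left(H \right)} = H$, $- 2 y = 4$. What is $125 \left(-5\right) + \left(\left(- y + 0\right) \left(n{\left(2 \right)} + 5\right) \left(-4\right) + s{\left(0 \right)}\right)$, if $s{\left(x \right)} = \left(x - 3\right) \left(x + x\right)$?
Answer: $-681$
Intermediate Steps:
$y = -2$ ($y = \left(- \frac{1}{2}\right) 4 = -2$)
$s{\left(x \right)} = 2 x \left(-3 + x\right)$ ($s{\left(x \right)} = \left(-3 + x\right) 2 x = 2 x \left(-3 + x\right)$)
$125 \left(-5\right) + \left(\left(- y + 0\right) \left(n{\left(2 \right)} + 5\right) \left(-4\right) + s{\left(0 \right)}\right) = 125 \left(-5\right) + \left(\left(\left(-1\right) \left(-2\right) + 0\right) \left(2 + 5\right) \left(-4\right) + 2 \cdot 0 \left(-3 + 0\right)\right) = -625 + \left(\left(2 + 0\right) 7 \left(-4\right) + 2 \cdot 0 \left(-3\right)\right) = -625 + \left(2 \cdot 7 \left(-4\right) + 0\right) = -625 + \left(14 \left(-4\right) + 0\right) = -625 + \left(-56 + 0\right) = -625 - 56 = -681$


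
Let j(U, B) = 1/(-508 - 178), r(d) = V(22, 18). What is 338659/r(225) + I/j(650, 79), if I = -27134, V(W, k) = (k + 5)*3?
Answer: 1284699415/69 ≈ 1.8619e+7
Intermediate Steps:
V(W, k) = 15 + 3*k (V(W, k) = (5 + k)*3 = 15 + 3*k)
r(d) = 69 (r(d) = 15 + 3*18 = 15 + 54 = 69)
j(U, B) = -1/686 (j(U, B) = 1/(-686) = -1/686)
338659/r(225) + I/j(650, 79) = 338659/69 - 27134/(-1/686) = 338659*(1/69) - 27134*(-686) = 338659/69 + 18613924 = 1284699415/69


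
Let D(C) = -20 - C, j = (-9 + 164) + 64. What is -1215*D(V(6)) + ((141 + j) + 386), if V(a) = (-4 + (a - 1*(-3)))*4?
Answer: 49346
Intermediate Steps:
V(a) = -4 + 4*a (V(a) = (-4 + (a + 3))*4 = (-4 + (3 + a))*4 = (-1 + a)*4 = -4 + 4*a)
j = 219 (j = 155 + 64 = 219)
-1215*D(V(6)) + ((141 + j) + 386) = -1215*(-20 - (-4 + 4*6)) + ((141 + 219) + 386) = -1215*(-20 - (-4 + 24)) + (360 + 386) = -1215*(-20 - 1*20) + 746 = -1215*(-20 - 20) + 746 = -1215*(-40) + 746 = 48600 + 746 = 49346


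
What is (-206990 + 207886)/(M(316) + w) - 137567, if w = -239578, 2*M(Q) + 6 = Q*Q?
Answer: -26089995147/189653 ≈ -1.3757e+5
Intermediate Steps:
M(Q) = -3 + Q²/2 (M(Q) = -3 + (Q*Q)/2 = -3 + Q²/2)
(-206990 + 207886)/(M(316) + w) - 137567 = (-206990 + 207886)/((-3 + (½)*316²) - 239578) - 137567 = 896/((-3 + (½)*99856) - 239578) - 137567 = 896/((-3 + 49928) - 239578) - 137567 = 896/(49925 - 239578) - 137567 = 896/(-189653) - 137567 = 896*(-1/189653) - 137567 = -896/189653 - 137567 = -26089995147/189653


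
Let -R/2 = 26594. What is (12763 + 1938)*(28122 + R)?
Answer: -368495266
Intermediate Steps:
R = -53188 (R = -2*26594 = -53188)
(12763 + 1938)*(28122 + R) = (12763 + 1938)*(28122 - 53188) = 14701*(-25066) = -368495266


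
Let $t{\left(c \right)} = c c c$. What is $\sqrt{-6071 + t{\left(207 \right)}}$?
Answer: $2 \sqrt{2215918} \approx 2977.2$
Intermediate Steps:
$t{\left(c \right)} = c^{3}$ ($t{\left(c \right)} = c^{2} c = c^{3}$)
$\sqrt{-6071 + t{\left(207 \right)}} = \sqrt{-6071 + 207^{3}} = \sqrt{-6071 + 8869743} = \sqrt{8863672} = 2 \sqrt{2215918}$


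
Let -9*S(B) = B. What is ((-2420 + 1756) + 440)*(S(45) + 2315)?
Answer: -517440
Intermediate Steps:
S(B) = -B/9
((-2420 + 1756) + 440)*(S(45) + 2315) = ((-2420 + 1756) + 440)*(-⅑*45 + 2315) = (-664 + 440)*(-5 + 2315) = -224*2310 = -517440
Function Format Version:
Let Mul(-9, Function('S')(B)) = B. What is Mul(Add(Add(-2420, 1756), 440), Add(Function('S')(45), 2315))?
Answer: -517440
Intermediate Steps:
Function('S')(B) = Mul(Rational(-1, 9), B)
Mul(Add(Add(-2420, 1756), 440), Add(Function('S')(45), 2315)) = Mul(Add(Add(-2420, 1756), 440), Add(Mul(Rational(-1, 9), 45), 2315)) = Mul(Add(-664, 440), Add(-5, 2315)) = Mul(-224, 2310) = -517440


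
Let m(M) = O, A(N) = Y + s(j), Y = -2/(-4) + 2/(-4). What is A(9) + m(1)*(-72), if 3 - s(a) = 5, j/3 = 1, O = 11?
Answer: -794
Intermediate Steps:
j = 3 (j = 3*1 = 3)
s(a) = -2 (s(a) = 3 - 1*5 = 3 - 5 = -2)
Y = 0 (Y = -2*(-¼) + 2*(-¼) = ½ - ½ = 0)
A(N) = -2 (A(N) = 0 - 2 = -2)
m(M) = 11
A(9) + m(1)*(-72) = -2 + 11*(-72) = -2 - 792 = -794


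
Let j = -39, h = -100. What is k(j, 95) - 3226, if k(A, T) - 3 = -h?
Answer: -3123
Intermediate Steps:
k(A, T) = 103 (k(A, T) = 3 - 1*(-100) = 3 + 100 = 103)
k(j, 95) - 3226 = 103 - 3226 = -3123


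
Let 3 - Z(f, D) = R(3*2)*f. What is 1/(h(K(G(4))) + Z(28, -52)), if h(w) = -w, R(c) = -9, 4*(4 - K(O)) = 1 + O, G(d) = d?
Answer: 4/1009 ≈ 0.0039643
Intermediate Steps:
K(O) = 15/4 - O/4 (K(O) = 4 - (1 + O)/4 = 4 + (-¼ - O/4) = 15/4 - O/4)
Z(f, D) = 3 + 9*f (Z(f, D) = 3 - (-9)*f = 3 + 9*f)
1/(h(K(G(4))) + Z(28, -52)) = 1/(-(15/4 - ¼*4) + (3 + 9*28)) = 1/(-(15/4 - 1) + (3 + 252)) = 1/(-1*11/4 + 255) = 1/(-11/4 + 255) = 1/(1009/4) = 4/1009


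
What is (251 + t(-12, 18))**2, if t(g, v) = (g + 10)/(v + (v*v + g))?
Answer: 1715119396/27225 ≈ 62998.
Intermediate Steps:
t(g, v) = (10 + g)/(g + v + v**2) (t(g, v) = (10 + g)/(v + (v**2 + g)) = (10 + g)/(v + (g + v**2)) = (10 + g)/(g + v + v**2))
(251 + t(-12, 18))**2 = (251 + (10 - 12)/(-12 + 18 + 18**2))**2 = (251 - 2/(-12 + 18 + 324))**2 = (251 - 2/330)**2 = (251 + (1/330)*(-2))**2 = (251 - 1/165)**2 = (41414/165)**2 = 1715119396/27225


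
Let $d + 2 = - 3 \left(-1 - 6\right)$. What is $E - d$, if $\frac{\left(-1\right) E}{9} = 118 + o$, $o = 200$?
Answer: $-2881$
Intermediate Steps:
$d = 19$ ($d = -2 - 3 \left(-1 - 6\right) = -2 - -21 = -2 + 21 = 19$)
$E = -2862$ ($E = - 9 \left(118 + 200\right) = \left(-9\right) 318 = -2862$)
$E - d = -2862 - 19 = -2881$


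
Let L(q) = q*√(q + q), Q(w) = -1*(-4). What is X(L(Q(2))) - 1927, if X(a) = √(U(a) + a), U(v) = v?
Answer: -1927 + 4*2^(¼) ≈ -1922.2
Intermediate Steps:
Q(w) = 4
L(q) = √2*q^(3/2) (L(q) = q*√(2*q) = q*(√2*√q) = √2*q^(3/2))
X(a) = √2*√a (X(a) = √(a + a) = √(2*a) = √2*√a)
X(L(Q(2))) - 1927 = √2*√(√2*4^(3/2)) - 1927 = √2*√(√2*8) - 1927 = √2*√(8*√2) - 1927 = √2*(2*√2*2^(¼)) - 1927 = 4*2^(¼) - 1927 = -1927 + 4*2^(¼)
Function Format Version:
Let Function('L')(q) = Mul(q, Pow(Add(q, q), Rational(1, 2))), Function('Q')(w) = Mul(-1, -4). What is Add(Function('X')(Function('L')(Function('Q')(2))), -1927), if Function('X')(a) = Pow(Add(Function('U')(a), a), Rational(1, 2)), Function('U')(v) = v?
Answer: Add(-1927, Mul(4, Pow(2, Rational(1, 4)))) ≈ -1922.2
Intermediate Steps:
Function('Q')(w) = 4
Function('L')(q) = Mul(Pow(2, Rational(1, 2)), Pow(q, Rational(3, 2))) (Function('L')(q) = Mul(q, Pow(Mul(2, q), Rational(1, 2))) = Mul(q, Mul(Pow(2, Rational(1, 2)), Pow(q, Rational(1, 2)))) = Mul(Pow(2, Rational(1, 2)), Pow(q, Rational(3, 2))))
Function('X')(a) = Mul(Pow(2, Rational(1, 2)), Pow(a, Rational(1, 2))) (Function('X')(a) = Pow(Add(a, a), Rational(1, 2)) = Pow(Mul(2, a), Rational(1, 2)) = Mul(Pow(2, Rational(1, 2)), Pow(a, Rational(1, 2))))
Add(Function('X')(Function('L')(Function('Q')(2))), -1927) = Add(Mul(Pow(2, Rational(1, 2)), Pow(Mul(Pow(2, Rational(1, 2)), Pow(4, Rational(3, 2))), Rational(1, 2))), -1927) = Add(Mul(Pow(2, Rational(1, 2)), Pow(Mul(Pow(2, Rational(1, 2)), 8), Rational(1, 2))), -1927) = Add(Mul(Pow(2, Rational(1, 2)), Pow(Mul(8, Pow(2, Rational(1, 2))), Rational(1, 2))), -1927) = Add(Mul(Pow(2, Rational(1, 2)), Mul(2, Pow(2, Rational(1, 2)), Pow(2, Rational(1, 4)))), -1927) = Add(Mul(4, Pow(2, Rational(1, 4))), -1927) = Add(-1927, Mul(4, Pow(2, Rational(1, 4))))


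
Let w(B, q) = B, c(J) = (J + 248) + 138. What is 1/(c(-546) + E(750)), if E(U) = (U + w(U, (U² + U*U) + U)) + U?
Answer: 1/2090 ≈ 0.00047847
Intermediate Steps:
c(J) = 386 + J (c(J) = (248 + J) + 138 = 386 + J)
E(U) = 3*U (E(U) = (U + U) + U = 2*U + U = 3*U)
1/(c(-546) + E(750)) = 1/((386 - 546) + 3*750) = 1/(-160 + 2250) = 1/2090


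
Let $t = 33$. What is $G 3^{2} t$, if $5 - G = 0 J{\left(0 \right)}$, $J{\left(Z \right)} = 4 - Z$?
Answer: $1485$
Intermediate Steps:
$G = 5$ ($G = 5 - 0 \left(4 - 0\right) = 5 - 0 \left(4 + 0\right) = 5 - 0 \cdot 4 = 5 - 0 = 5 + 0 = 5$)
$G 3^{2} t = 5 \cdot 3^{2} \cdot 33 = 5 \cdot 9 \cdot 33 = 45 \cdot 33 = 1485$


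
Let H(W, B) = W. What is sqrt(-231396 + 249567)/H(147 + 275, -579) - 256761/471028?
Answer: -256761/471028 + 3*sqrt(2019)/422 ≈ -0.22568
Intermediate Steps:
sqrt(-231396 + 249567)/H(147 + 275, -579) - 256761/471028 = sqrt(-231396 + 249567)/(147 + 275) - 256761/471028 = sqrt(18171)/422 - 256761*1/471028 = (3*sqrt(2019))*(1/422) - 256761/471028 = 3*sqrt(2019)/422 - 256761/471028 = -256761/471028 + 3*sqrt(2019)/422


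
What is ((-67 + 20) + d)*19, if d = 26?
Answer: -399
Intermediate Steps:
((-67 + 20) + d)*19 = ((-67 + 20) + 26)*19 = (-47 + 26)*19 = -21*19 = -399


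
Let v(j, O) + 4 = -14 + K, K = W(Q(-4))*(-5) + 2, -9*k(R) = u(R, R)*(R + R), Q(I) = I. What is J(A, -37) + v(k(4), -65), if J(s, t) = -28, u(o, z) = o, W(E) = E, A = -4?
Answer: -24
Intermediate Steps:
k(R) = -2*R²/9 (k(R) = -R*(R + R)/9 = -R*2*R/9 = -2*R²/9)
K = 22 (K = -4*(-5) + 2 = 20 + 2 = 22)
v(j, O) = 4 (v(j, O) = -4 + (-14 + 22) = -4 + 8 = 4)
J(A, -37) + v(k(4), -65) = -28 + 4 = -24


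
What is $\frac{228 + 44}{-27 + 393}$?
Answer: $\frac{136}{183} \approx 0.74317$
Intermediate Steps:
$\frac{228 + 44}{-27 + 393} = \frac{272}{366} = 272 \cdot \frac{1}{366} = \frac{136}{183}$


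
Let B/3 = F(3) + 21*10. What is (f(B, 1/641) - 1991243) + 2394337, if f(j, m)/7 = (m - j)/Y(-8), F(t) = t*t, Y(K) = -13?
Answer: 3361930254/8333 ≈ 4.0345e+5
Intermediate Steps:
F(t) = t**2
B = 657 (B = 3*(3**2 + 21*10) = 3*(9 + 210) = 3*219 = 657)
f(j, m) = -7*m/13 + 7*j/13 (f(j, m) = 7*((m - j)/(-13)) = 7*((m - j)*(-1/13)) = 7*(-m/13 + j/13) = -7*m/13 + 7*j/13)
(f(B, 1/641) - 1991243) + 2394337 = ((-7/13/641 + (7/13)*657) - 1991243) + 2394337 = ((-7/13*1/641 + 4599/13) - 1991243) + 2394337 = ((-7/8333 + 4599/13) - 1991243) + 2394337 = (2947952/8333 - 1991243) + 2394337 = -16590079967/8333 + 2394337 = 3361930254/8333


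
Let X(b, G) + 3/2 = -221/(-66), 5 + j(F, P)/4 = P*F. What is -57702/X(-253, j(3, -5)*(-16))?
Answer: -1904166/61 ≈ -31216.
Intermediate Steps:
j(F, P) = -20 + 4*F*P (j(F, P) = -20 + 4*(P*F) = -20 + 4*(F*P) = -20 + 4*F*P)
X(b, G) = 61/33 (X(b, G) = -3/2 - 221/(-66) = -3/2 - 221*(-1/66) = -3/2 + 221/66 = 61/33)
-57702/X(-253, j(3, -5)*(-16)) = -57702/61/33 = -57702*33/61 = -1904166/61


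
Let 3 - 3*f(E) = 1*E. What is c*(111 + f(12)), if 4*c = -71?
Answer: -1917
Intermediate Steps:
c = -71/4 (c = (¼)*(-71) = -71/4 ≈ -17.750)
f(E) = 1 - E/3
c*(111 + f(12)) = -71*(111 + (1 - ⅓*12))/4 = -71*(111 + (1 - 4))/4 = -71*(111 - 3)/4 = -71/4*108 = -1917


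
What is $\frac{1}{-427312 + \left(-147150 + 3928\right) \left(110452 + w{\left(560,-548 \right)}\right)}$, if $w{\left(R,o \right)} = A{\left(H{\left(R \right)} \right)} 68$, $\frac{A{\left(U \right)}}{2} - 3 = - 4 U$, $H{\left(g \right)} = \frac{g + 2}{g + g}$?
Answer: $- \frac{35}{554362295132} \approx -6.3136 \cdot 10^{-11}$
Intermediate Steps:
$H{\left(g \right)} = \frac{2 + g}{2 g}$
$A{\left(U \right)} = 6 - 8 U$ ($A{\left(U \right)} = 6 + 2 \left(- 4 U\right) = 6 - 8 U$)
$w{\left(R,o \right)} = 408 - \frac{272 \left(2 + R\right)}{R}$ ($w{\left(R,o \right)} = \left(6 - 8 \frac{2 + R}{2 R}\right) 68 = \left(6 - \frac{4 \left(2 + R\right)}{R}\right) 68 = 408 - \frac{272 \left(2 + R\right)}{R}$)
$\frac{1}{-427312 + \left(-147150 + 3928\right) \left(110452 + w{\left(560,-548 \right)}\right)} = \frac{1}{-427312 + \left(-147150 + 3928\right) \left(110452 + \left(136 - \frac{544}{560}\right)\right)} = \frac{1}{-427312 - 143222 \left(110452 + \left(136 - \frac{34}{35}\right)\right)} = \frac{1}{-427312 - 143222 \left(110452 + \frac{4726}{35}\right)} = \frac{1}{-427312 - \frac{554347339212}{35}} = \frac{1}{- \frac{554362295132}{35}} = - \frac{35}{554362295132}$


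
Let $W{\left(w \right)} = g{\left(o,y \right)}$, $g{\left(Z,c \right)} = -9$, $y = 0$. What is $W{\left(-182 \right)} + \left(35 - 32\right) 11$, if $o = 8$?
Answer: $24$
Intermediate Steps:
$W{\left(w \right)} = -9$
$W{\left(-182 \right)} + \left(35 - 32\right) 11 = -9 + \left(35 - 32\right) 11 = -9 + 3 \cdot 11 = -9 + 33 = 24$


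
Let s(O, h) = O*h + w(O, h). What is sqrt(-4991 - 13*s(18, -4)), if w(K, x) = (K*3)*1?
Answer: I*sqrt(4757) ≈ 68.971*I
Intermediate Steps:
w(K, x) = 3*K (w(K, x) = (3*K)*1 = 3*K)
s(O, h) = 3*O + O*h (s(O, h) = O*h + 3*O = 3*O + O*h)
sqrt(-4991 - 13*s(18, -4)) = sqrt(-4991 - 234*(3 - 4)) = sqrt(-4991 - 234*(-1)) = sqrt(-4991 - 13*(-18)) = sqrt(-4991 + 234) = sqrt(-4757) = I*sqrt(4757)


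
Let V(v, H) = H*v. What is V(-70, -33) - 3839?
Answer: -1529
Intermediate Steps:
V(-70, -33) - 3839 = -33*(-70) - 3839 = 2310 - 3839 = -1529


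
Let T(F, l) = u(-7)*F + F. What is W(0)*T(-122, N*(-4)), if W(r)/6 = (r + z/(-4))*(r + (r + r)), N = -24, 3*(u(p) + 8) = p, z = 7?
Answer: 0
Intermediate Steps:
u(p) = -8 + p/3
W(r) = 18*r*(-7/4 + r) (W(r) = 6*((r + 7/(-4))*(r + (r + r))) = 6*((r + 7*(-¼))*(r + 2*r)) = 6*((r - 7/4)*(3*r)) = 6*((-7/4 + r)*(3*r)) = 6*(3*r*(-7/4 + r)) = 18*r*(-7/4 + r))
T(F, l) = -28*F/3 (T(F, l) = (-8 + (⅓)*(-7))*F + F = (-8 - 7/3)*F + F = -31*F/3 + F = -28*F/3)
W(0)*T(-122, N*(-4)) = ((9/2)*0*(-7 + 4*0))*(-28/3*(-122)) = ((9/2)*0*(-7 + 0))*(3416/3) = ((9/2)*0*(-7))*(3416/3) = 0*(3416/3) = 0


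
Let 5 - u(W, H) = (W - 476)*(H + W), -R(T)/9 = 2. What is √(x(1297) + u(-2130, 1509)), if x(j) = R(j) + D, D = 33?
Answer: I*√1618306 ≈ 1272.1*I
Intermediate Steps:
R(T) = -18 (R(T) = -9*2 = -18)
u(W, H) = 5 - (-476 + W)*(H + W) (u(W, H) = 5 - (W - 476)*(H + W) = 5 - (-476 + W)*(H + W))
x(j) = 15 (x(j) = -18 + 33 = 15)
√(x(1297) + u(-2130, 1509)) = √(15 + (5 - 1*(-2130)² + 476*1509 + 476*(-2130) - 1*1509*(-2130))) = √(15 + (5 - 1*4536900 + 718284 - 1013880 + 3214170)) = √(15 + (5 - 4536900 + 718284 - 1013880 + 3214170)) = √(15 - 1618321) = √(-1618306) = I*√1618306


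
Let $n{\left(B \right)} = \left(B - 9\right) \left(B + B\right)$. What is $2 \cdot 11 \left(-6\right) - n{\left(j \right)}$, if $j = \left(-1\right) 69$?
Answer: $-10896$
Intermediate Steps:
$j = -69$
$n{\left(B \right)} = 2 B \left(-9 + B\right)$ ($n{\left(B \right)} = \left(-9 + B\right) 2 B = 2 B \left(-9 + B\right)$)
$2 \cdot 11 \left(-6\right) - n{\left(j \right)} = 2 \cdot 11 \left(-6\right) - 2 \left(-69\right) \left(-9 - 69\right) = 22 \left(-6\right) - 2 \left(-69\right) \left(-78\right) = -132 - 10764 = -10896$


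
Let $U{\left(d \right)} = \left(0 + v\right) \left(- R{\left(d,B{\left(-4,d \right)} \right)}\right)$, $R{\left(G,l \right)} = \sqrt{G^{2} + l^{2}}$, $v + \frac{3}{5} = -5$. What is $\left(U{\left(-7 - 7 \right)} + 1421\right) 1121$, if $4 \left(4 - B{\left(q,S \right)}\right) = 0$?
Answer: $1592941 + \frac{62776 \sqrt{53}}{5} \approx 1.6843 \cdot 10^{6}$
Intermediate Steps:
$v = - \frac{28}{5}$ ($v = - \frac{3}{5} - 5 = - \frac{28}{5} \approx -5.6$)
$B{\left(q,S \right)} = 4$ ($B{\left(q,S \right)} = 4 - 0 = 4 + 0 = 4$)
$U{\left(d \right)} = \frac{28 \sqrt{16 + d^{2}}}{5}$ ($U{\left(d \right)} = \left(0 - \frac{28}{5}\right) \left(- \sqrt{d^{2} + 4^{2}}\right) = - \frac{28 \left(- \sqrt{d^{2} + 16}\right)}{5} = - \frac{28 \left(- \sqrt{16 + d^{2}}\right)}{5} = \frac{28 \sqrt{16 + d^{2}}}{5}$)
$\left(U{\left(-7 - 7 \right)} + 1421\right) 1121 = \left(\frac{28 \sqrt{16 + \left(-7 - 7\right)^{2}}}{5} + 1421\right) 1121 = \left(\frac{28 \sqrt{16 + \left(-14\right)^{2}}}{5} + 1421\right) 1121 = \left(\frac{28 \sqrt{16 + 196}}{5} + 1421\right) 1121 = \left(\frac{28 \sqrt{212}}{5} + 1421\right) 1121 = \left(\frac{28 \cdot 2 \sqrt{53}}{5} + 1421\right) 1121 = \left(\frac{56 \sqrt{53}}{5} + 1421\right) 1121 = \left(1421 + \frac{56 \sqrt{53}}{5}\right) 1121 = 1592941 + \frac{62776 \sqrt{53}}{5}$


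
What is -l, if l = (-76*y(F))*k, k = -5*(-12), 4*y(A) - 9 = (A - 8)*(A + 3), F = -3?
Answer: 10260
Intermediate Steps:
y(A) = 9/4 + (-8 + A)*(3 + A)/4 (y(A) = 9/4 + ((A - 8)*(A + 3))/4 = 9/4 + ((-8 + A)*(3 + A))/4 = 9/4 + (-8 + A)*(3 + A)/4)
k = 60
l = -10260 (l = -76*(-15/4 - 5/4*(-3) + (¼)*(-3)²)*60 = -76*(-15/4 + 15/4 + (¼)*9)*60 = -76*(-15/4 + 15/4 + 9/4)*60 = -76*9/4*60 = -171*60 = -10260)
-l = -1*(-10260) = 10260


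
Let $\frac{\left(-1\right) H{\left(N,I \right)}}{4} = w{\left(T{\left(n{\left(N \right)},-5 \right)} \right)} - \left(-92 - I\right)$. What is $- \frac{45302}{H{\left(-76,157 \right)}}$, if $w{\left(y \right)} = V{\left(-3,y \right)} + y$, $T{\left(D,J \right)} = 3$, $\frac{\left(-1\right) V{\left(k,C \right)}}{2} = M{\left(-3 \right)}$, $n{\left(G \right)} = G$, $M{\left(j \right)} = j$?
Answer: $\frac{22651}{516} \approx 43.897$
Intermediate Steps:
$V{\left(k,C \right)} = 6$ ($V{\left(k,C \right)} = \left(-2\right) \left(-3\right) = 6$)
$w{\left(y \right)} = 6 + y$
$H{\left(N,I \right)} = -404 - 4 I$ ($H{\left(N,I \right)} = - 4 \left(\left(6 + 3\right) - \left(-92 - I\right)\right) = - 4 \left(9 + \left(92 + I\right)\right) = - 4 \left(101 + I\right) = -404 - 4 I$)
$- \frac{45302}{H{\left(-76,157 \right)}} = - \frac{45302}{-404 - 628} = - \frac{45302}{-1032} = \left(-45302\right) \left(- \frac{1}{1032}\right) = \frac{22651}{516}$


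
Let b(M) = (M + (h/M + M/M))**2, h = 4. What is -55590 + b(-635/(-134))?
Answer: -402174971579679/7240308100 ≈ -55547.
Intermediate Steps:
b(M) = (1 + M + 4/M)**2 (b(M) = (M + (4/M + M/M))**2 = (M + (4/M + 1))**2 = (M + (1 + 4/M))**2 = (1 + M + 4/M)**2)
-55590 + b(-635/(-134)) = -55590 + (4 - 635/(-134) + (-635/(-134))**2)**2/(-635/(-134))**2 = -55590 + (4 - 635*(-1/134) + (-635*(-1/134))**2)**2/(-635*(-1/134))**2 = -55590 + (4 + 635/134 + (635/134)**2)**2/(635/134)**2 = -55590 + 17956*(4 + 635/134 + 403225/17956)**2/403225 = -55590 + 17956*(560139/17956)**2/403225 = -55590 + (17956/403225)*(313755699321/322417936) = -55590 + 313755699321/7240308100 = -402174971579679/7240308100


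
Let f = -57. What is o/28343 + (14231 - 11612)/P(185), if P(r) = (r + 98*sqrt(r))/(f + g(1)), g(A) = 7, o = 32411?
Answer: 4016795059/266962717 - 2566620*sqrt(185)/348503 ≈ -85.125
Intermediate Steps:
P(r) = -49*sqrt(r)/25 - r/50 (P(r) = (r + 98*sqrt(r))/(-57 + 7) = (r + 98*sqrt(r))/(-50) = (r + 98*sqrt(r))*(-1/50) = -49*sqrt(r)/25 - r/50)
o/28343 + (14231 - 11612)/P(185) = 32411/28343 + (14231 - 11612)/(-49*sqrt(185)/25 - 1/50*185) = 32411*(1/28343) + 2619/(-49*sqrt(185)/25 - 37/10) = 32411/28343 + 2619/(-37/10 - 49*sqrt(185)/25)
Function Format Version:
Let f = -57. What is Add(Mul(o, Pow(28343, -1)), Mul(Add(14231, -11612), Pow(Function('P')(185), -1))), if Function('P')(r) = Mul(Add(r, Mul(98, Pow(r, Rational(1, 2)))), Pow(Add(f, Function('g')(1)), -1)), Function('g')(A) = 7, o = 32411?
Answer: Add(Rational(4016795059, 266962717), Mul(Rational(-2566620, 348503), Pow(185, Rational(1, 2)))) ≈ -85.125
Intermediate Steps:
Function('P')(r) = Add(Mul(Rational(-49, 25), Pow(r, Rational(1, 2))), Mul(Rational(-1, 50), r)) (Function('P')(r) = Mul(Add(r, Mul(98, Pow(r, Rational(1, 2)))), Pow(Add(-57, 7), -1)) = Mul(Add(r, Mul(98, Pow(r, Rational(1, 2)))), Pow(-50, -1)) = Mul(Add(r, Mul(98, Pow(r, Rational(1, 2)))), Rational(-1, 50)) = Add(Mul(Rational(-49, 25), Pow(r, Rational(1, 2))), Mul(Rational(-1, 50), r)))
Add(Mul(o, Pow(28343, -1)), Mul(Add(14231, -11612), Pow(Function('P')(185), -1))) = Add(Mul(32411, Pow(28343, -1)), Mul(Add(14231, -11612), Pow(Add(Mul(Rational(-49, 25), Pow(185, Rational(1, 2))), Mul(Rational(-1, 50), 185)), -1))) = Add(Mul(32411, Rational(1, 28343)), Mul(2619, Pow(Add(Mul(Rational(-49, 25), Pow(185, Rational(1, 2))), Rational(-37, 10)), -1))) = Add(Rational(32411, 28343), Mul(2619, Pow(Add(Rational(-37, 10), Mul(Rational(-49, 25), Pow(185, Rational(1, 2)))), -1)))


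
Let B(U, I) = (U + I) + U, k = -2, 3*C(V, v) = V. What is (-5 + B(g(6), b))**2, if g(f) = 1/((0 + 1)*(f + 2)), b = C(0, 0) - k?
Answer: 121/16 ≈ 7.5625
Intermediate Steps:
C(V, v) = V/3
b = 2 (b = (1/3)*0 - 1*(-2) = 0 + 2 = 2)
g(f) = 1/(2 + f) (g(f) = 1/(1*(2 + f)) = 1/(2 + f))
B(U, I) = I + 2*U (B(U, I) = (I + U) + U = I + 2*U)
(-5 + B(g(6), b))**2 = (-5 + (2 + 2/(2 + 6)))**2 = (-5 + (2 + 2/8))**2 = (-5 + (2 + 2*(1/8)))**2 = (-5 + (2 + 1/4))**2 = (-5 + 9/4)**2 = (-11/4)**2 = 121/16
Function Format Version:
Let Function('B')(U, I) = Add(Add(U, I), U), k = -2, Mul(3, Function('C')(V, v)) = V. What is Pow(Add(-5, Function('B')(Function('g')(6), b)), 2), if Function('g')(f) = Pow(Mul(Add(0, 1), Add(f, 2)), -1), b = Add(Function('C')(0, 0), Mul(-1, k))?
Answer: Rational(121, 16) ≈ 7.5625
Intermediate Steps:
Function('C')(V, v) = Mul(Rational(1, 3), V)
b = 2 (b = Add(Mul(Rational(1, 3), 0), Mul(-1, -2)) = Add(0, 2) = 2)
Function('g')(f) = Pow(Add(2, f), -1) (Function('g')(f) = Pow(Mul(1, Add(2, f)), -1) = Pow(Add(2, f), -1))
Function('B')(U, I) = Add(I, Mul(2, U)) (Function('B')(U, I) = Add(Add(I, U), U) = Add(I, Mul(2, U)))
Pow(Add(-5, Function('B')(Function('g')(6), b)), 2) = Pow(Add(-5, Add(2, Mul(2, Pow(Add(2, 6), -1)))), 2) = Pow(Add(-5, Add(2, Mul(2, Pow(8, -1)))), 2) = Pow(Add(-5, Add(2, Mul(2, Rational(1, 8)))), 2) = Pow(Add(-5, Add(2, Rational(1, 4))), 2) = Pow(Add(-5, Rational(9, 4)), 2) = Pow(Rational(-11, 4), 2) = Rational(121, 16)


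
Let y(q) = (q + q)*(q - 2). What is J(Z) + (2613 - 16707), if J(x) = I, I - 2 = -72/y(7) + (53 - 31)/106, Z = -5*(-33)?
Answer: -26142183/1855 ≈ -14093.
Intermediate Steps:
y(q) = 2*q*(-2 + q) (y(q) = (2*q)*(-2 + q) = 2*q*(-2 + q))
Z = 165
I = 2187/1855 (I = 2 + (-72*1/(14*(-2 + 7)) + (53 - 31)/106) = 2 + (-72/(2*7*5) + 22*(1/106)) = 2 + (-72/70 + 11/53) = 2 + (-72*1/70 + 11/53) = 2 + (-36/35 + 11/53) = 2 - 1523/1855 = 2187/1855 ≈ 1.1790)
J(x) = 2187/1855
J(Z) + (2613 - 16707) = 2187/1855 + (2613 - 16707) = 2187/1855 - 14094 = -26142183/1855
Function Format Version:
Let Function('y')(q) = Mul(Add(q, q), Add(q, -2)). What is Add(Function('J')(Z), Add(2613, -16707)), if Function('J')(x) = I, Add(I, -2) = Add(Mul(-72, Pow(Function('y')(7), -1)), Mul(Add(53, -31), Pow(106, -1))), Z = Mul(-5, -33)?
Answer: Rational(-26142183, 1855) ≈ -14093.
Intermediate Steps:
Function('y')(q) = Mul(2, q, Add(-2, q)) (Function('y')(q) = Mul(Mul(2, q), Add(-2, q)) = Mul(2, q, Add(-2, q)))
Z = 165
I = Rational(2187, 1855) (I = Add(2, Add(Mul(-72, Pow(Mul(2, 7, Add(-2, 7)), -1)), Mul(Add(53, -31), Pow(106, -1)))) = Add(2, Add(Mul(-72, Pow(Mul(2, 7, 5), -1)), Mul(22, Rational(1, 106)))) = Add(2, Add(Mul(-72, Pow(70, -1)), Rational(11, 53))) = Add(2, Add(Mul(-72, Rational(1, 70)), Rational(11, 53))) = Add(2, Add(Rational(-36, 35), Rational(11, 53))) = Add(2, Rational(-1523, 1855)) = Rational(2187, 1855) ≈ 1.1790)
Function('J')(x) = Rational(2187, 1855)
Add(Function('J')(Z), Add(2613, -16707)) = Add(Rational(2187, 1855), Add(2613, -16707)) = Add(Rational(2187, 1855), -14094) = Rational(-26142183, 1855)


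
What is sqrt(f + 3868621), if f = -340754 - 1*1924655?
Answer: 2*sqrt(400803) ≈ 1266.2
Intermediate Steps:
f = -2265409 (f = -340754 - 1924655 = -2265409)
sqrt(f + 3868621) = sqrt(-2265409 + 3868621) = sqrt(1603212) = 2*sqrt(400803)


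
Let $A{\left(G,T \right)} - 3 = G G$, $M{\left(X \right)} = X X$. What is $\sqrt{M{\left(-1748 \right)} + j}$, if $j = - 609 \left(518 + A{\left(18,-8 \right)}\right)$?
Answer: $\sqrt{2540899} \approx 1594.0$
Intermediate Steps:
$M{\left(X \right)} = X^{2}$
$A{\left(G,T \right)} = 3 + G^{2}$ ($A{\left(G,T \right)} = 3 + G G = 3 + G^{2}$)
$j = -514605$ ($j = - 609 \left(518 + \left(3 + 18^{2}\right)\right) = - 609 \left(518 + \left(3 + 324\right)\right) = - 609 \left(518 + 327\right) = \left(-609\right) 845 = -514605$)
$\sqrt{M{\left(-1748 \right)} + j} = \sqrt{\left(-1748\right)^{2} - 514605} = \sqrt{3055504 - 514605} = \sqrt{2540899}$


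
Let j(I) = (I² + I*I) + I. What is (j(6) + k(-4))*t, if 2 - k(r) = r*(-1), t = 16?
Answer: 1216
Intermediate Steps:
j(I) = I + 2*I² (j(I) = (I² + I²) + I = 2*I² + I = I + 2*I²)
k(r) = 2 + r (k(r) = 2 - r*(-1) = 2 - (-1)*r = 2 + r)
(j(6) + k(-4))*t = (6*(1 + 2*6) + (2 - 4))*16 = (6*(1 + 12) - 2)*16 = (6*13 - 2)*16 = (78 - 2)*16 = 76*16 = 1216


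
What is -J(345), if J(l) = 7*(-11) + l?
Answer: -268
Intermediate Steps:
J(l) = -77 + l
-J(345) = -(-77 + 345) = -1*268 = -268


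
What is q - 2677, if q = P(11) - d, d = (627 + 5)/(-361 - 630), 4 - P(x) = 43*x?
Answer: -3117054/991 ≈ -3145.4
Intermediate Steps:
P(x) = 4 - 43*x
d = -632/991 (d = 632/(-991) = 632*(-1/991) = -632/991 ≈ -0.63774)
q = -464147/991 (q = (4 - 43*11) - 1*(-632/991) = (4 - 473) + 632/991 = -469 + 632/991 = -464147/991 ≈ -468.36)
q - 2677 = -464147/991 - 2677 = -3117054/991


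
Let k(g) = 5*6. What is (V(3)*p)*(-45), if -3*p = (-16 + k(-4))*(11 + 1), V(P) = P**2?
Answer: 22680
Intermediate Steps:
k(g) = 30
p = -56 (p = -(-16 + 30)*(11 + 1)/3 = -14*12/3 = -1/3*168 = -56)
(V(3)*p)*(-45) = (3**2*(-56))*(-45) = (9*(-56))*(-45) = -504*(-45) = 22680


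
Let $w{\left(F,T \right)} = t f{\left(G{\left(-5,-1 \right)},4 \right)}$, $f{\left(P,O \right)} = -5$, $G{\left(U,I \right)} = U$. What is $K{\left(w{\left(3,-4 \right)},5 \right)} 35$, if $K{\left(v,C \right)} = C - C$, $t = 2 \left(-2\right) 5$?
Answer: $0$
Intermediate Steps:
$t = -20$ ($t = \left(-4\right) 5 = -20$)
$w{\left(F,T \right)} = 100$ ($w{\left(F,T \right)} = \left(-20\right) \left(-5\right) = 100$)
$K{\left(v,C \right)} = 0$
$K{\left(w{\left(3,-4 \right)},5 \right)} 35 = 0 \cdot 35 = 0$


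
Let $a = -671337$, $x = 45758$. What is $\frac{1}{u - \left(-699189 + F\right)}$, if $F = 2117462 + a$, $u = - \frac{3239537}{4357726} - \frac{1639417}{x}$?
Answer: $- \frac{49850206577}{37236736991003019} \approx -1.3387 \cdot 10^{-6}$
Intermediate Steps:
$u = - \frac{1823091204947}{49850206577}$ ($u = - \frac{3239537}{4357726} - \frac{1639417}{45758} = - \frac{1823091204947}{49850206577} \approx -36.571$)
$F = 1446125$ ($F = 2117462 - 671337 = 1446125$)
$\frac{1}{u - \left(-699189 + F\right)} = \frac{1}{- \frac{1823091204947}{49850206577} + \left(699189 - 1446125\right)} = \frac{1}{- \frac{1823091204947}{49850206577} - 746936} = \frac{1}{- \frac{37236736991003019}{49850206577}} = - \frac{49850206577}{37236736991003019}$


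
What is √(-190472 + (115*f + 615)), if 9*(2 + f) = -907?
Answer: 4*I*√113443/3 ≈ 449.08*I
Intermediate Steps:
f = -925/9 (f = -2 + (⅑)*(-907) = -2 - 907/9 = -925/9 ≈ -102.78)
√(-190472 + (115*f + 615)) = √(-190472 + (115*(-925/9) + 615)) = √(-190472 + (-106375/9 + 615)) = √(-190472 - 100840/9) = √(-1815088/9) = 4*I*√113443/3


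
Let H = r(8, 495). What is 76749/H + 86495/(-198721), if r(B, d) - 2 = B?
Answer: 15250773079/1987210 ≈ 7674.5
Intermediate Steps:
r(B, d) = 2 + B
H = 10 (H = 2 + 8 = 10)
76749/H + 86495/(-198721) = 76749/10 + 86495/(-198721) = 76749*(⅒) + 86495*(-1/198721) = 76749/10 - 86495/198721 = 15250773079/1987210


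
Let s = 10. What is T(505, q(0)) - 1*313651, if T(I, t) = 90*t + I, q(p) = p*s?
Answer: -313146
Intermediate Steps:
q(p) = 10*p (q(p) = p*10 = 10*p)
T(I, t) = I + 90*t
T(505, q(0)) - 1*313651 = (505 + 90*(10*0)) - 1*313651 = (505 + 90*0) - 313651 = (505 + 0) - 313651 = 505 - 313651 = -313146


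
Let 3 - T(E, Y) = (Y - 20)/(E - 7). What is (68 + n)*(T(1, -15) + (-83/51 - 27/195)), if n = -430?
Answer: 5519233/3315 ≈ 1664.9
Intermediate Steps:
T(E, Y) = 3 - (-20 + Y)/(-7 + E) (T(E, Y) = 3 - (Y - 20)/(E - 7) = 3 - (-20 + Y)/(-7 + E))
(68 + n)*(T(1, -15) + (-83/51 - 27/195)) = (68 - 430)*((-1 - 1*(-15) + 3*1)/(-7 + 1) + (-83/51 - 27/195)) = -362*((-1 + 15 + 3)/(-6) + (-83*1/51 - 27*1/195)) = -362*(-⅙*17 + (-83/51 - 9/65)) = -362*(-17/6 - 5854/3315) = -362*(-30493/6630) = 5519233/3315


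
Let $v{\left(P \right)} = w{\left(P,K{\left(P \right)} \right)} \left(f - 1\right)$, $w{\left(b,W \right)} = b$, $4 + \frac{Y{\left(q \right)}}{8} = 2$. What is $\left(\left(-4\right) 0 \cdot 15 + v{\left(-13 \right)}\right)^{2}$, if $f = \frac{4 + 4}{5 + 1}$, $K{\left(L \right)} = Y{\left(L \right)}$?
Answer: $\frac{169}{9} \approx 18.778$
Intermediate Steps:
$Y{\left(q \right)} = -16$ ($Y{\left(q \right)} = -32 + 8 \cdot 2 = -32 + 16 = -16$)
$K{\left(L \right)} = -16$
$f = \frac{4}{3}$ ($f = \frac{8}{6} = 8 \cdot \frac{1}{6} = \frac{4}{3} \approx 1.3333$)
$v{\left(P \right)} = \frac{P}{3}$ ($v{\left(P \right)} = P \left(\frac{4}{3} - 1\right) = P \frac{1}{3} = \frac{P}{3}$)
$\left(\left(-4\right) 0 \cdot 15 + v{\left(-13 \right)}\right)^{2} = \left(\left(-4\right) 0 \cdot 15 + \frac{1}{3} \left(-13\right)\right)^{2} = \left(0 \cdot 15 - \frac{13}{3}\right)^{2} = \left(0 - \frac{13}{3}\right)^{2} = \left(- \frac{13}{3}\right)^{2} = \frac{169}{9}$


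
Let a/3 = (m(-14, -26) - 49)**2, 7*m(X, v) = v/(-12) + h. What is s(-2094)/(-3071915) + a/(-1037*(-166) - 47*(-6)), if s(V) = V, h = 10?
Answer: 1759476732029/44492437244640 ≈ 0.039546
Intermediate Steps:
m(X, v) = 10/7 - v/84 (m(X, v) = (v/(-12) + 10)/7 = (v*(-1/12) + 10)/7 = (-v/12 + 10)/7 = (10 - v/12)/7 = 10/7 - v/84)
a = 3940225/588 (a = 3*((10/7 - 1/84*(-26)) - 49)**2 = 3*((10/7 + 13/42) - 49)**2 = 3*(73/42 - 49)**2 = 3*(-1985/42)**2 = 3*(3940225/1764) = 3940225/588 ≈ 6701.1)
s(-2094)/(-3071915) + a/(-1037*(-166) - 47*(-6)) = -2094/(-3071915) + 3940225/(588*(-1037*(-166) - 47*(-6))) = -2094*(-1/3071915) + 3940225/(588*(172142 + 282)) = 2094/3071915 + (3940225/588)/172424 = 2094/3071915 + (3940225/588)*(1/172424) = 2094/3071915 + 3940225/101385312 = 1759476732029/44492437244640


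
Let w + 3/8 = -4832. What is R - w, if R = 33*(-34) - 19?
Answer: 29531/8 ≈ 3691.4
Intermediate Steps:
R = -1141 (R = -1122 - 19 = -1141)
w = -38659/8 (w = -3/8 - 4832 = -38659/8 ≈ -4832.4)
R - w = -1141 - 1*(-38659/8) = -1141 + 38659/8 = 29531/8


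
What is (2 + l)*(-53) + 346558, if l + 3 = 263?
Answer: 332672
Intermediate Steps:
l = 260 (l = -3 + 263 = 260)
(2 + l)*(-53) + 346558 = (2 + 260)*(-53) + 346558 = 262*(-53) + 346558 = -13886 + 346558 = 332672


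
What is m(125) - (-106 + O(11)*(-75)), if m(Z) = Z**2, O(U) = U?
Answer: 16556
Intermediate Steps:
m(125) - (-106 + O(11)*(-75)) = 125**2 - (-106 + 11*(-75)) = 15625 - (-106 - 825) = 15625 - 1*(-931) = 15625 + 931 = 16556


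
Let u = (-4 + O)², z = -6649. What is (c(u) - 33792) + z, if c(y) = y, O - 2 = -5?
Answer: -40392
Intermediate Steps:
O = -3 (O = 2 - 5 = -3)
u = 49 (u = (-4 - 3)² = (-7)² = 49)
(c(u) - 33792) + z = (49 - 33792) - 6649 = -33743 - 6649 = -40392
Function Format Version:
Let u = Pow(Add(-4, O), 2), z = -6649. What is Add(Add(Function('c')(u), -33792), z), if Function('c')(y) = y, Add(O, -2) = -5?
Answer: -40392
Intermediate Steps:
O = -3 (O = Add(2, -5) = -3)
u = 49 (u = Pow(Add(-4, -3), 2) = Pow(-7, 2) = 49)
Add(Add(Function('c')(u), -33792), z) = Add(Add(49, -33792), -6649) = Add(-33743, -6649) = -40392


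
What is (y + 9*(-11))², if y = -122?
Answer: 48841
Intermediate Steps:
(y + 9*(-11))² = (-122 + 9*(-11))² = (-122 - 99)² = (-221)² = 48841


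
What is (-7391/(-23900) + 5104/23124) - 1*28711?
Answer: -3966807931129/138165900 ≈ -28710.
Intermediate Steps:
(-7391/(-23900) + 5104/23124) - 1*28711 = (-7391*(-1/23900) + 5104*(1/23124)) - 28711 = (7391/23900 + 1276/5781) - 28711 = 73223771/138165900 - 28711 = -3966807931129/138165900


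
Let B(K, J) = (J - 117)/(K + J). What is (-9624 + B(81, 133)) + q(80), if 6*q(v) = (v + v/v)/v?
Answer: -164758711/17120 ≈ -9623.8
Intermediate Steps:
B(K, J) = (-117 + J)/(J + K)
q(v) = (1 + v)/(6*v) (q(v) = ((v + v/v)/v)/6 = ((v + 1)/v)/6 = ((1 + v)/v)/6 = (1 + v)/(6*v))
(-9624 + B(81, 133)) + q(80) = (-9624 + (-117 + 133)/(133 + 81)) + (⅙)*(1 + 80)/80 = (-9624 + 16/214) + (⅙)*(1/80)*81 = (-9624 + (1/214)*16) + 27/160 = (-9624 + 8/107) + 27/160 = -1029760/107 + 27/160 = -164758711/17120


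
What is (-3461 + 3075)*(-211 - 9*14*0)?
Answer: 81446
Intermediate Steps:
(-3461 + 3075)*(-211 - 9*14*0) = -386*(-211 - 126*0) = -386*(-211 + 0) = -386*(-211) = 81446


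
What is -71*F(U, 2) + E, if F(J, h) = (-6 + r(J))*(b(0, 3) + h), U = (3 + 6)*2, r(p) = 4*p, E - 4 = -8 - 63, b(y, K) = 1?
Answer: -14125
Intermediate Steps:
E = -67 (E = 4 + (-8 - 63) = 4 - 71 = -67)
U = 18 (U = 9*2 = 18)
F(J, h) = (1 + h)*(-6 + 4*J) (F(J, h) = (-6 + 4*J)*(1 + h) = (1 + h)*(-6 + 4*J))
-71*F(U, 2) + E = -71*(-6 - 6*2 + 4*18 + 4*18*2) - 67 = -71*(-6 - 12 + 72 + 144) - 67 = -71*198 - 67 = -14058 - 67 = -14125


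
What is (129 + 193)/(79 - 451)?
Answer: -161/186 ≈ -0.86559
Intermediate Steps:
(129 + 193)/(79 - 451) = 322/(-372) = 322*(-1/372) = -161/186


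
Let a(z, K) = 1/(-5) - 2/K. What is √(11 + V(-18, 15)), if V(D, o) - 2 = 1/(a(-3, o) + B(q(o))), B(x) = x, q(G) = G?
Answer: 5*√253/22 ≈ 3.6150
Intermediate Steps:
a(z, K) = -⅕ - 2/K (a(z, K) = 1*(-⅕) - 2/K = -⅕ - 2/K)
V(D, o) = 2 + 1/(o + (-10 - o)/(5*o)) (V(D, o) = 2 + 1/((-10 - o)/(5*o) + o) = 2 + 1/(o + (-10 - o)/(5*o)))
√(11 + V(-18, 15)) = √(11 + (-20 + 3*15 + 10*15²)/(-10 - 1*15 + 5*15²)) = √(11 + (-20 + 45 + 10*225)/(-10 - 15 + 5*225)) = √(11 + (-20 + 45 + 2250)/(-10 - 15 + 1125)) = √(11 + 2275/1100) = √(11 + (1/1100)*2275) = √(11 + 91/44) = √(575/44) = 5*√253/22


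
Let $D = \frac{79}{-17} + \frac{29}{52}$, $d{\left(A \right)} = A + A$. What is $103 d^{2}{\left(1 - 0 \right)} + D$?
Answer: $\frac{360593}{884} \approx 407.91$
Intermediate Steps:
$d{\left(A \right)} = 2 A$
$D = - \frac{3615}{884}$ ($D = 79 \left(- \frac{1}{17}\right) + 29 \cdot \frac{1}{52} = - \frac{79}{17} + \frac{29}{52} = - \frac{3615}{884} \approx -4.0894$)
$103 d^{2}{\left(1 - 0 \right)} + D = 103 \left(2 \left(1 - 0\right)\right)^{2} - \frac{3615}{884} = 103 \left(2 \left(1 + 0\right)\right)^{2} - \frac{3615}{884} = 103 \left(2 \cdot 1\right)^{2} - \frac{3615}{884} = 103 \cdot 2^{2} - \frac{3615}{884} = 103 \cdot 4 - \frac{3615}{884} = 412 - \frac{3615}{884} = \frac{360593}{884}$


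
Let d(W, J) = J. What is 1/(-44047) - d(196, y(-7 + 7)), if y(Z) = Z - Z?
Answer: -1/44047 ≈ -2.2703e-5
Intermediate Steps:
y(Z) = 0
1/(-44047) - d(196, y(-7 + 7)) = 1/(-44047) - 1*0 = -1/44047 + 0 = -1/44047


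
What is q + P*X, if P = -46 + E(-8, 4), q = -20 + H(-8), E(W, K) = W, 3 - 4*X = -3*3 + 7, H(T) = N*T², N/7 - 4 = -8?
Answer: -3759/2 ≈ -1879.5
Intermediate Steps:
N = -28 (N = 28 + 7*(-8) = 28 - 56 = -28)
H(T) = -28*T²
X = 5/4 (X = ¾ - (-3*3 + 7)/4 = ¾ - (-9 + 7)/4 = ¾ - ¼*(-2) = ¾ + ½ = 5/4 ≈ 1.2500)
q = -1812 (q = -20 - 28*(-8)² = -20 - 28*64 = -20 - 1792 = -1812)
P = -54 (P = -46 - 8 = -54)
q + P*X = -1812 - 54*5/4 = -1812 - 135/2 = -3759/2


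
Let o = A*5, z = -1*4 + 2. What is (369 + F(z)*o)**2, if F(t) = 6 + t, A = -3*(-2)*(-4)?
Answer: 12321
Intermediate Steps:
A = -24 (A = 6*(-4) = -24)
z = -2 (z = -4 + 2 = -2)
o = -120 (o = -24*5 = -120)
(369 + F(z)*o)**2 = (369 + (6 - 2)*(-120))**2 = (369 + 4*(-120))**2 = (369 - 480)**2 = (-111)**2 = 12321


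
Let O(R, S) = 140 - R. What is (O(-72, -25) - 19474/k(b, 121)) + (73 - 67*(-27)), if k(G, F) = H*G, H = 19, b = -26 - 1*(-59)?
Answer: 1293464/627 ≈ 2062.9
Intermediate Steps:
b = 33 (b = -26 + 59 = 33)
k(G, F) = 19*G
(O(-72, -25) - 19474/k(b, 121)) + (73 - 67*(-27)) = ((140 - 1*(-72)) - 19474/(19*33)) + (73 - 67*(-27)) = ((140 + 72) - 19474/627) + (73 + 1809) = (212 - 19474*1/627) + 1882 = (212 - 19474/627) + 1882 = 113450/627 + 1882 = 1293464/627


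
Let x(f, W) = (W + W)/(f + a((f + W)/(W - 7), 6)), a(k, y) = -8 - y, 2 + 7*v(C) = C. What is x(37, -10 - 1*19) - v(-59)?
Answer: 997/161 ≈ 6.1925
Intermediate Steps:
v(C) = -2/7 + C/7
x(f, W) = 2*W/(-14 + f) (x(f, W) = (W + W)/(f + (-8 - 1*6)) = (2*W)/(f + (-8 - 6)) = (2*W)/(f - 14) = (2*W)/(-14 + f) = 2*W/(-14 + f))
x(37, -10 - 1*19) - v(-59) = 2*(-10 - 1*19)/(-14 + 37) - (-2/7 + (⅐)*(-59)) = 2*(-10 - 19)/23 - (-2/7 - 59/7) = 2*(-29)*(1/23) - 1*(-61/7) = -58/23 + 61/7 = 997/161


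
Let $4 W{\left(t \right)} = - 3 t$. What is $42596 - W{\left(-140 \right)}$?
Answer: $42491$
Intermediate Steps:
$W{\left(t \right)} = - \frac{3 t}{4}$ ($W{\left(t \right)} = \frac{\left(-3\right) t}{4} = - \frac{3 t}{4}$)
$42596 - W{\left(-140 \right)} = 42596 - \left(- \frac{3}{4}\right) \left(-140\right) = 42596 - 105 = 42491$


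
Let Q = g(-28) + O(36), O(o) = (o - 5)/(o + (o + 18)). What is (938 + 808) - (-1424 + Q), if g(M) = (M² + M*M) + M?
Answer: 146669/90 ≈ 1629.7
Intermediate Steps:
O(o) = (-5 + o)/(18 + 2*o) (O(o) = (-5 + o)/(o + (18 + o)) = (-5 + o)/(18 + 2*o))
g(M) = M + 2*M² (g(M) = (M² + M²) + M = 2*M² + M = M + 2*M²)
Q = 138631/90 (Q = -28*(1 + 2*(-28)) + (-5 + 36)/(2*(9 + 36)) = -28*(1 - 56) + (½)*31/45 = -28*(-55) + (½)*(1/45)*31 = 1540 + 31/90 = 138631/90 ≈ 1540.3)
(938 + 808) - (-1424 + Q) = (938 + 808) - (-1424 + 138631/90) = 1746 - 1*10471/90 = 1746 - 10471/90 = 146669/90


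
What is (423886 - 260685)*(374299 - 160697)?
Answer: 34860060002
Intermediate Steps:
(423886 - 260685)*(374299 - 160697) = 163201*213602 = 34860060002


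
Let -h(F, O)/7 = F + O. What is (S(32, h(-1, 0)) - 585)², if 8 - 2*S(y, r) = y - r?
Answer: 1408969/4 ≈ 3.5224e+5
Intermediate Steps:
h(F, O) = -7*F - 7*O (h(F, O) = -7*(F + O) = -7*F - 7*O)
S(y, r) = 4 + r/2 - y/2 (S(y, r) = 4 - (y - r)/2 = 4 + (r/2 - y/2) = 4 + r/2 - y/2)
(S(32, h(-1, 0)) - 585)² = ((4 + (-7*(-1) - 7*0)/2 - ½*32) - 585)² = ((4 + (7 + 0)/2 - 16) - 585)² = ((4 + (½)*7 - 16) - 585)² = ((4 + 7/2 - 16) - 585)² = (-17/2 - 585)² = (-1187/2)² = 1408969/4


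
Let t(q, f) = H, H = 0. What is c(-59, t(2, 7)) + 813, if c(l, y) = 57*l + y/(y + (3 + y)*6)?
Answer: -2550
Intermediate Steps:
t(q, f) = 0
c(l, y) = 57*l + y/(18 + 7*y) (c(l, y) = 57*l + y/(y + (18 + 6*y)) = 57*l + y/(18 + 7*y))
c(-59, t(2, 7)) + 813 = (0 + 1026*(-59) + 399*(-59)*0)/(18 + 7*0) + 813 = (0 - 60534 + 0)/(18 + 0) + 813 = -60534/18 + 813 = (1/18)*(-60534) + 813 = -3363 + 813 = -2550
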